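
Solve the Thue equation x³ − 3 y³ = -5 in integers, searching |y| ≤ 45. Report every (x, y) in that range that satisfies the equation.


The equation is x³ - 3y³ = -5. For fixed y, x³ = 3·y³ − 5, so a solution requires the RHS to be a perfect cube.
Strategy: iterate y from -45 to 45, compute RHS = 3·y³ − 5, and check whether it is a (positive or negative) perfect cube.
Check small values of y:
  y = 0: RHS = -5 is not a perfect cube.
  y = 1: RHS = -2 is not a perfect cube.
  y = -1: RHS = -8 = (-2)³ ⇒ x = -2 works.
  y = 2: RHS = 19 is not a perfect cube.
  y = -2: RHS = -29 is not a perfect cube.
  y = 3: RHS = 76 is not a perfect cube.
  y = -3: RHS = -86 is not a perfect cube.
Continuing the search up to |y| = 45 finds no further solutions beyond those listed.
Collected solutions: (-2, -1).

Solutions (with |y| ≤ 45): (-2, -1).


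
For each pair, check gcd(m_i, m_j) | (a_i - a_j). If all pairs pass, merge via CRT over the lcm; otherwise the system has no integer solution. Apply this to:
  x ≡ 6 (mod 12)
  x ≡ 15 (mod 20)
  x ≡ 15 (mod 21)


Moduli 12, 20, 21 are not pairwise coprime, so CRT works modulo lcm(m_i) when all pairwise compatibility conditions hold.
Pairwise compatibility: gcd(m_i, m_j) must divide a_i - a_j for every pair.
Merge one congruence at a time:
  Start: x ≡ 6 (mod 12).
  Combine with x ≡ 15 (mod 20): gcd(12, 20) = 4, and 15 - 6 = 9 is NOT divisible by 4.
    ⇒ system is inconsistent (no integer solution).

No solution (the system is inconsistent).


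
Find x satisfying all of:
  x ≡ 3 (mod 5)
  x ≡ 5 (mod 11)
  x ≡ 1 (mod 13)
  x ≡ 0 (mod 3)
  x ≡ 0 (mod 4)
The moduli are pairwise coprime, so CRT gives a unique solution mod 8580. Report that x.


Product of moduli M = 5 · 11 · 13 · 3 · 4 = 8580.
Merge one congruence at a time:
  Start: x ≡ 3 (mod 5).
  Combine with x ≡ 5 (mod 11); new modulus lcm = 55.
    Write x = 3 + 5·t and substitute into x ≡ 5 (mod 11): 5·t ≡ 5 − 3 = 2 (mod 11).
    The inverse of 5 mod 11 is 9 (since 5·9 = 45 = 4·11 + 1), so t ≡ 9·2 = 18 ≡ 7 (mod 11).
    Then x = 3 + 5·7 = 38, valid modulo lcm(5, 11) = 55: x ≡ 38 (mod 55).
  Combine with x ≡ 1 (mod 13); new modulus lcm = 715.
    Write x = 38 + 55·t and substitute into x ≡ 1 (mod 13): 55·t ≡ 1 − 38 = -37 (mod 13).
    Reduce coefficients mod 13: 3·t ≡ 2 (mod 13).
    The inverse of 3 mod 13 is 9 (since 3·9 = 27 = 2·13 + 1), so t ≡ 9·2 = 18 ≡ 5 (mod 13).
    Then x = 38 + 55·5 = 313, valid modulo lcm(55, 13) = 715: x ≡ 313 (mod 715).
  Combine with x ≡ 0 (mod 3); new modulus lcm = 2145.
    Write x = 313 + 715·t and substitute into x ≡ 0 (mod 3): 715·t ≡ 0 − 313 = -313 (mod 3).
    Reduce coefficients mod 3: 1·t ≡ 2 (mod 3).
    So t ≡ 2 (mod 3).
    Then x = 313 + 715·2 = 1743, valid modulo lcm(715, 3) = 2145: x ≡ 1743 (mod 2145).
  Combine with x ≡ 0 (mod 4); new modulus lcm = 8580.
    Write x = 1743 + 2145·t and substitute into x ≡ 0 (mod 4): 2145·t ≡ 0 − 1743 = -1743 (mod 4).
    Reduce coefficients mod 4: 1·t ≡ 1 (mod 4).
    So t ≡ 1 (mod 4).
    Then x = 1743 + 2145·1 = 3888, valid modulo lcm(2145, 4) = 8580: x ≡ 3888 (mod 8580).
Verify against each original: 3888 mod 5 = 3, 3888 mod 11 = 5, 3888 mod 13 = 1, 3888 mod 3 = 0, 3888 mod 4 = 0.

x ≡ 3888 (mod 8580).


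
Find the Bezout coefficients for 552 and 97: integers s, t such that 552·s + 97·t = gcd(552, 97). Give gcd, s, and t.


Euclidean algorithm on (552, 97) — divide until remainder is 0:
  552 = 5 · 97 + 67
  97 = 1 · 67 + 30
  67 = 2 · 30 + 7
  30 = 4 · 7 + 2
  7 = 3 · 2 + 1
  2 = 2 · 1 + 0
gcd(552, 97) = 1.
Track Bezout coefficients alongside the remainders: start with r₀ = 552 = a·1 + b·0 (s = 1, t = 0) and r₁ = 97 = a·0 + b·1 (s = 0, t = 1); each new remainder r_{k+1} = r_{k-1} − q_k·r_k inherits s_{k+1} = s_{k-1} − q_k·s_k, t_{k+1} = t_{k-1} − q_k·t_k, so r_k = a·s_k + b·t_k at every step:
  q = 5: r = 67, s = 1 − 5·0 = 1, t = 0 − 5·1 = -5  (check: 552·1 + 97·(-5) = 67)
  q = 1: r = 30, s = 0 − 1·1 = -1, t = 1 − 1·(-5) = 6  (check: 552·(-1) + 97·6 = 30)
  q = 2: r = 7, s = 1 − 2·(-1) = 3, t = -5 − 2·6 = -17  (check: 552·3 + 97·(-17) = 7)
  q = 4: r = 2, s = -1 − 4·3 = -13, t = 6 − 4·(-17) = 74  (check: 552·(-13) + 97·74 = 2)
  q = 3: r = 1, s = 3 − 3·(-13) = 42, t = -17 − 3·74 = -239  (check: 552·42 + 97·(-239) = 1)
The row with r = 1 (the gcd) gives the Bezout coefficients s = 42, t = -239.
Result: 552 · (42) + 97 · (-239) = 1.

gcd(552, 97) = 1; s = 42, t = -239 (check: 552·42 + 97·(-239) = 1).


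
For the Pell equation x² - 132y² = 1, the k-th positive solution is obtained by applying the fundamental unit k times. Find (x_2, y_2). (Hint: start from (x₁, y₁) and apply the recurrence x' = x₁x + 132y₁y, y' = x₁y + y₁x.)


Step 1: Find the fundamental solution (x₁, y₁) of x² - 132y² = 1.
  Expand √132 as a continued fraction. a₀ = ⌊√132⌋ = 11; iterate m_{k+1} = d_k·a_k − m_k, d_{k+1} = (132 − m_{k+1}²)/d_k, a_{k+1} = ⌊(a₀ + m_{k+1})/d_{k+1}⌋ (starting m₀ = 0, d₀ = 1), with convergents p_k = a_k·p_{k-1} + p_{k-2}, q_k = a_k·q_{k-1} + q_{k-2} (p₋₁ = 1, q₋₁ = 0):
  k = 0: a₀ = 11; p₀/q₀ = 11/1; p₀² − 132·q₀² = 121 − 132 = -11.
  k = 1: m = 11, d = 11, a = ⌊(11 + 11)/11⌋ = 2; p/q = (2·11 + 1)/(2·1 + 0) = 23/2; p² − 132·q² = 529 − 528 = 1.
  The first convergent with p² − 132·q² = 1 gives the fundamental solution (x₁, y₁) = (23, 2).
Step 2: Apply the recurrence (x_{n+1}, y_{n+1}) = (x₁x_n + 132y₁y_n, x₁y_n + y₁x_n) repeatedly.
  From (x_1, y_1) = (23, 2): x_2 = 23·23 + 132·2·2 = 1057; y_2 = 23·2 + 2·23 = 92.
Step 3: Verify x_2² - 132·y_2² = 1117249 - 1117248 = 1 (should be 1). ✓

(x_1, y_1) = (23, 2); (x_2, y_2) = (1057, 92).


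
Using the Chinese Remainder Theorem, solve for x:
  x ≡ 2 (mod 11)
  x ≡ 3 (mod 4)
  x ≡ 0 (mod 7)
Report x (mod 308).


Moduli 11, 4, 7 are pairwise coprime; by CRT there is a unique solution modulo M = 11 · 4 · 7 = 308.
Solve pairwise, accumulating the modulus:
  Start with x ≡ 2 (mod 11).
  Combine with x ≡ 3 (mod 4): since gcd(11, 4) = 1, we get a unique residue mod 44.
    Write x = 2 + 11·t and substitute into x ≡ 3 (mod 4): 11·t ≡ 3 − 2 = 1 (mod 4).
    Reduce coefficients mod 4: 3·t ≡ 1 (mod 4).
    The inverse of 3 mod 4 is 3 (since 3·3 = 9 = 2·4 + 1), so t ≡ 3·1 = 3 ≡ 3 (mod 4).
    Then x = 2 + 11·3 = 35, valid modulo lcm(11, 4) = 44: x ≡ 35 (mod 44).
  Combine with x ≡ 0 (mod 7): since gcd(44, 7) = 1, we get a unique residue mod 308.
    Write x = 35 + 44·t and substitute into x ≡ 0 (mod 7): 44·t ≡ 0 − 35 = -35 (mod 7).
    Reduce coefficients mod 7: 2·t ≡ 0 (mod 7).
    The inverse of 2 mod 7 is 4 (since 2·4 = 8 = 1·7 + 1), so t ≡ 4·0 = 0 ≡ 0 (mod 7).
    Then x = 35 + 44·0 = 35, valid modulo lcm(44, 7) = 308: x ≡ 35 (mod 308).
Verify: 35 mod 11 = 2 ✓, 35 mod 4 = 3 ✓, 35 mod 7 = 0 ✓.

x ≡ 35 (mod 308).


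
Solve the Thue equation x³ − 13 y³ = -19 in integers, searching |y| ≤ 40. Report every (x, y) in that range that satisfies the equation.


The equation is x³ - 13y³ = -19. For fixed y, x³ = 13·y³ − 19, so a solution requires the RHS to be a perfect cube.
Strategy: iterate y from -40 to 40, compute RHS = 13·y³ − 19, and check whether it is a (positive or negative) perfect cube.
Check small values of y:
  y = 0: RHS = -19 is not a perfect cube.
  y = 1: RHS = -6 is not a perfect cube.
  y = -1: RHS = -32 is not a perfect cube.
  y = 2: RHS = 85 is not a perfect cube.
  y = -2: RHS = -123 is not a perfect cube.
  y = 3: RHS = 332 is not a perfect cube.
  y = -3: RHS = -370 is not a perfect cube.
Continuing the search up to |y| = 40 finds no solutions either.
No (x, y) in the scanned range satisfies the equation.

No integer solutions with |y| ≤ 40.


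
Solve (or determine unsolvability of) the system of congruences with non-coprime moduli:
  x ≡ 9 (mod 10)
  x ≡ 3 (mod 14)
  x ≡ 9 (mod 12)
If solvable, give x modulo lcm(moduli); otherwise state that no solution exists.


Moduli 10, 14, 12 are not pairwise coprime, so CRT works modulo lcm(m_i) when all pairwise compatibility conditions hold.
Pairwise compatibility: gcd(m_i, m_j) must divide a_i - a_j for every pair.
Merge one congruence at a time:
  Start: x ≡ 9 (mod 10).
  Combine with x ≡ 3 (mod 14): gcd(10, 14) = 2; 3 - 9 = -6, which IS divisible by 2, so compatible.
    Write x = 9 + 10·t and substitute into x ≡ 3 (mod 14): 10·t ≡ 3 − 9 = -6 (mod 14).
    Divide the congruence (and modulus) by g = 2: 5·t ≡ -3 (mod 7).
    Reduce coefficients mod 7: 5·t ≡ 4 (mod 7).
    The inverse of 5 mod 7 is 3 (since 5·3 = 15 = 2·7 + 1), so t ≡ 3·4 = 12 ≡ 5 (mod 7).
    Then x = 9 + 10·5 = 59, valid modulo lcm(10, 14) = 70: x ≡ 59 (mod 70).
  Combine with x ≡ 9 (mod 12): gcd(70, 12) = 2; 9 - 59 = -50, which IS divisible by 2, so compatible.
    Write x = 59 + 70·t and substitute into x ≡ 9 (mod 12): 70·t ≡ 9 − 59 = -50 (mod 12).
    Divide the congruence (and modulus) by g = 2: 35·t ≡ -25 (mod 6).
    Reduce coefficients mod 6: 5·t ≡ 5 (mod 6).
    The inverse of 5 mod 6 is 5 (since 5·5 = 25 = 4·6 + 1), so t ≡ 5·5 = 25 ≡ 1 (mod 6).
    Then x = 59 + 70·1 = 129, valid modulo lcm(70, 12) = 420: x ≡ 129 (mod 420).
Verify: 129 mod 10 = 9, 129 mod 14 = 3, 129 mod 12 = 9.

x ≡ 129 (mod 420).


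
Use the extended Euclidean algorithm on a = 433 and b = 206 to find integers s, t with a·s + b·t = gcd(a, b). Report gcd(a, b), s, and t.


Euclidean algorithm on (433, 206) — divide until remainder is 0:
  433 = 2 · 206 + 21
  206 = 9 · 21 + 17
  21 = 1 · 17 + 4
  17 = 4 · 4 + 1
  4 = 4 · 1 + 0
gcd(433, 206) = 1.
Track Bezout coefficients alongside the remainders: start with r₀ = 433 = a·1 + b·0 (s = 1, t = 0) and r₁ = 206 = a·0 + b·1 (s = 0, t = 1); each new remainder r_{k+1} = r_{k-1} − q_k·r_k inherits s_{k+1} = s_{k-1} − q_k·s_k, t_{k+1} = t_{k-1} − q_k·t_k, so r_k = a·s_k + b·t_k at every step:
  q = 2: r = 21, s = 1 − 2·0 = 1, t = 0 − 2·1 = -2  (check: 433·1 + 206·(-2) = 21)
  q = 9: r = 17, s = 0 − 9·1 = -9, t = 1 − 9·(-2) = 19  (check: 433·(-9) + 206·19 = 17)
  q = 1: r = 4, s = 1 − 1·(-9) = 10, t = -2 − 1·19 = -21  (check: 433·10 + 206·(-21) = 4)
  q = 4: r = 1, s = -9 − 4·10 = -49, t = 19 − 4·(-21) = 103  (check: 433·(-49) + 206·103 = 1)
The row with r = 1 (the gcd) gives the Bezout coefficients s = -49, t = 103.
Result: 433 · (-49) + 206 · (103) = 1.

gcd(433, 206) = 1; s = -49, t = 103 (check: 433·(-49) + 206·103 = 1).


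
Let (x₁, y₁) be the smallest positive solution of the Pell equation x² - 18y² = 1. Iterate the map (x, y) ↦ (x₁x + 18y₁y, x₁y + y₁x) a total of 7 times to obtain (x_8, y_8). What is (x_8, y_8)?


Step 1: Find the fundamental solution (x₁, y₁) of x² - 18y² = 1.
  Expand √18 as a continued fraction. a₀ = ⌊√18⌋ = 4; iterate m_{k+1} = d_k·a_k − m_k, d_{k+1} = (18 − m_{k+1}²)/d_k, a_{k+1} = ⌊(a₀ + m_{k+1})/d_{k+1}⌋ (starting m₀ = 0, d₀ = 1), with convergents p_k = a_k·p_{k-1} + p_{k-2}, q_k = a_k·q_{k-1} + q_{k-2} (p₋₁ = 1, q₋₁ = 0):
  k = 0: a₀ = 4; p₀/q₀ = 4/1; p₀² − 18·q₀² = 16 − 18 = -2.
  k = 1: m = 4, d = 2, a = ⌊(4 + 4)/2⌋ = 4; p/q = (4·4 + 1)/(4·1 + 0) = 17/4; p² − 18·q² = 289 − 288 = 1.
  The first convergent with p² − 18·q² = 1 gives the fundamental solution (x₁, y₁) = (17, 4).
Step 2: Apply the recurrence (x_{n+1}, y_{n+1}) = (x₁x_n + 18y₁y_n, x₁y_n + y₁x_n) repeatedly.
  From (x_1, y_1) = (17, 4): x_2 = 17·17 + 18·4·4 = 577; y_2 = 17·4 + 4·17 = 136.
  From (x_2, y_2) = (577, 136): x_3 = 17·577 + 18·4·136 = 19601; y_3 = 17·136 + 4·577 = 4620.
  From (x_3, y_3) = (19601, 4620): x_4 = 17·19601 + 18·4·4620 = 665857; y_4 = 17·4620 + 4·19601 = 156944.
  From (x_4, y_4) = (665857, 156944): x_5 = 17·665857 + 18·4·156944 = 22619537; y_5 = 17·156944 + 4·665857 = 5331476.
  From (x_5, y_5) = (22619537, 5331476): x_6 = 17·22619537 + 18·4·5331476 = 768398401; y_6 = 17·5331476 + 4·22619537 = 181113240.
  From (x_6, y_6) = (768398401, 181113240): x_7 = 17·768398401 + 18·4·181113240 = 26102926097; y_7 = 17·181113240 + 4·768398401 = 6152518684.
  From (x_7, y_7) = (26102926097, 6152518684): x_8 = 17·26102926097 + 18·4·6152518684 = 886731088897; y_8 = 17·6152518684 + 4·26102926097 = 209004522016.
Step 3: Verify x_8² - 18·y_8² = 786292024016459316676609 - 786292024016459316676608 = 1 (should be 1). ✓

(x_1, y_1) = (17, 4); (x_8, y_8) = (886731088897, 209004522016).


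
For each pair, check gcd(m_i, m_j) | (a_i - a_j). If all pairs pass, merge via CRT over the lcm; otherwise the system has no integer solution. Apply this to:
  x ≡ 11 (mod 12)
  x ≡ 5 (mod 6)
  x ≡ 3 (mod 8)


Moduli 12, 6, 8 are not pairwise coprime, so CRT works modulo lcm(m_i) when all pairwise compatibility conditions hold.
Pairwise compatibility: gcd(m_i, m_j) must divide a_i - a_j for every pair.
Merge one congruence at a time:
  Start: x ≡ 11 (mod 12).
  Combine with x ≡ 5 (mod 6): gcd(12, 6) = 6; 5 - 11 = -6, which IS divisible by 6, so compatible.
    Write x = 11 + 12·t and substitute into x ≡ 5 (mod 6): 12·t ≡ 5 − 11 = -6 (mod 6).
    Divide the congruence (and modulus) by g = 6: 2·t ≡ -1 (mod 1).
    Modulo 1 every t works; take t = 0.
    Then x = 11 + 12·0 = 11, valid modulo lcm(12, 6) = 12: x ≡ 11 (mod 12).
  Combine with x ≡ 3 (mod 8): gcd(12, 8) = 4; 3 - 11 = -8, which IS divisible by 4, so compatible.
    Write x = 11 + 12·t and substitute into x ≡ 3 (mod 8): 12·t ≡ 3 − 11 = -8 (mod 8).
    Divide the congruence (and modulus) by g = 4: 3·t ≡ -2 (mod 2).
    Reduce coefficients mod 2: 1·t ≡ 0 (mod 2).
    So t ≡ 0 (mod 2).
    Then x = 11 + 12·0 = 11, valid modulo lcm(12, 8) = 24: x ≡ 11 (mod 24).
Verify: 11 mod 12 = 11, 11 mod 6 = 5, 11 mod 8 = 3.

x ≡ 11 (mod 24).


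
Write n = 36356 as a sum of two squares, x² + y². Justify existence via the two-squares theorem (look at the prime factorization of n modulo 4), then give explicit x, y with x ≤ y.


Step 1: Factor n = 36356 = 2^2 · 61 · 149.
Step 2: Check the mod-4 condition on each prime factor: 2 = 2 (special); 61 ≡ 1 (mod 4), exponent 1; 149 ≡ 1 (mod 4), exponent 1.
All primes ≡ 3 (mod 4) appear to even exponent (or don't appear), so by the two-squares theorem n IS expressible as a sum of two squares.
Step 3: Build a representation. Group n = k² · m with k = 2 and m = 61 · 149 = 9089 (a product of primes ≡ 1 (mod 4)); a representation of m scales to one of n via (k·x)² + (k·y)² = k²(x² + y²). Each prime p ≡ 1 (mod 4) is itself a sum of two squares; find a² by testing p − a² for a perfect square:
  61: 61 − 1² = 60, 61 − 2² = 57, 61 − 3² = 52, 61 − 4² = 45, 61 − 5² = 36 = 6² ⇒ 61 = 5² + 6².
  149: 149 − 1² = 148, 149 − 2² = 145, 149 − 3² = 140, 149 − 4² = 133, 149 − 5² = 124, 149 − 6² = 113, 149 − 7² = 100 = 10² ⇒ 149 = 7² + 10².
  Combine using the Brahmagupta–Fibonacci identity (a² + b²)(c² + d²) = (ac − bd)² + (ad + bc)² = (ac + bd)² + (ad − bc)²:
  61 · 149 = 9089: from (5² + 6²)(7² + 10²), take (5·7 − 6·10, 5·10 + 6·7) = (35 − 60, 50 + 42) = (-25, 92); dropping signs (only squares matter) gives (25, 92); check 25² + 92² = 625 + 8464 = 9089 ✓.
  Scale by k = 2: (2·25, 2·92) = (50, 184).
Step 4: Order so x ≤ y and verify: 50² + 184² = 2500 + 33856 = 36356 = n. ✓

n = 36356 = 50² + 184² (one valid representation with x ≤ y).


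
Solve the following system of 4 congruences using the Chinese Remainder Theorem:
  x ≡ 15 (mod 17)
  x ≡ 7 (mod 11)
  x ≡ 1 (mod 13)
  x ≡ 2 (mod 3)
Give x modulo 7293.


Product of moduli M = 17 · 11 · 13 · 3 = 7293.
Merge one congruence at a time:
  Start: x ≡ 15 (mod 17).
  Combine with x ≡ 7 (mod 11); new modulus lcm = 187.
    Write x = 15 + 17·t and substitute into x ≡ 7 (mod 11): 17·t ≡ 7 − 15 = -8 (mod 11).
    Reduce coefficients mod 11: 6·t ≡ 3 (mod 11).
    The inverse of 6 mod 11 is 2 (since 6·2 = 12 = 1·11 + 1), so t ≡ 2·3 = 6 ≡ 6 (mod 11).
    Then x = 15 + 17·6 = 117, valid modulo lcm(17, 11) = 187: x ≡ 117 (mod 187).
  Combine with x ≡ 1 (mod 13); new modulus lcm = 2431.
    Write x = 117 + 187·t and substitute into x ≡ 1 (mod 13): 187·t ≡ 1 − 117 = -116 (mod 13).
    Reduce coefficients mod 13: 5·t ≡ 1 (mod 13).
    The inverse of 5 mod 13 is 8 (since 5·8 = 40 = 3·13 + 1), so t ≡ 8·1 = 8 ≡ 8 (mod 13).
    Then x = 117 + 187·8 = 1613, valid modulo lcm(187, 13) = 2431: x ≡ 1613 (mod 2431).
  Combine with x ≡ 2 (mod 3); new modulus lcm = 7293.
    Write x = 1613 + 2431·t and substitute into x ≡ 2 (mod 3): 2431·t ≡ 2 − 1613 = -1611 (mod 3).
    Reduce coefficients mod 3: 1·t ≡ 0 (mod 3).
    So t ≡ 0 (mod 3).
    Then x = 1613 + 2431·0 = 1613, valid modulo lcm(2431, 3) = 7293: x ≡ 1613 (mod 7293).
Verify against each original: 1613 mod 17 = 15, 1613 mod 11 = 7, 1613 mod 13 = 1, 1613 mod 3 = 2.

x ≡ 1613 (mod 7293).


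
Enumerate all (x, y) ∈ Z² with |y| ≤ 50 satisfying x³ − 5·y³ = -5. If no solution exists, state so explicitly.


The equation is x³ - 5y³ = -5. For fixed y, x³ = 5·y³ − 5, so a solution requires the RHS to be a perfect cube.
Strategy: iterate y from -50 to 50, compute RHS = 5·y³ − 5, and check whether it is a (positive or negative) perfect cube.
Check small values of y:
  y = 0: RHS = -5 is not a perfect cube.
  y = 1: RHS = 0 = (0)³ ⇒ x = 0 works.
  y = -1: RHS = -10 is not a perfect cube.
  y = 2: RHS = 35 is not a perfect cube.
  y = -2: RHS = -45 is not a perfect cube.
  y = 3: RHS = 130 is not a perfect cube.
  y = -3: RHS = -140 is not a perfect cube.
Continuing the search up to |y| = 50 finds no further solutions beyond those listed.
Collected solutions: (0, 1).

Solutions (with |y| ≤ 50): (0, 1).


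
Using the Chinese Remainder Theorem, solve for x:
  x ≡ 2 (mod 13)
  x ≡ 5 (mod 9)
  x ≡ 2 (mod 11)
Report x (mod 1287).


Moduli 13, 9, 11 are pairwise coprime; by CRT there is a unique solution modulo M = 13 · 9 · 11 = 1287.
Solve pairwise, accumulating the modulus:
  Start with x ≡ 2 (mod 13).
  Combine with x ≡ 5 (mod 9): since gcd(13, 9) = 1, we get a unique residue mod 117.
    Write x = 2 + 13·t and substitute into x ≡ 5 (mod 9): 13·t ≡ 5 − 2 = 3 (mod 9).
    Reduce coefficients mod 9: 4·t ≡ 3 (mod 9).
    The inverse of 4 mod 9 is 7 (since 4·7 = 28 = 3·9 + 1), so t ≡ 7·3 = 21 ≡ 3 (mod 9).
    Then x = 2 + 13·3 = 41, valid modulo lcm(13, 9) = 117: x ≡ 41 (mod 117).
  Combine with x ≡ 2 (mod 11): since gcd(117, 11) = 1, we get a unique residue mod 1287.
    Write x = 41 + 117·t and substitute into x ≡ 2 (mod 11): 117·t ≡ 2 − 41 = -39 (mod 11).
    Reduce coefficients mod 11: 7·t ≡ 5 (mod 11).
    The inverse of 7 mod 11 is 8 (since 7·8 = 56 = 5·11 + 1), so t ≡ 8·5 = 40 ≡ 7 (mod 11).
    Then x = 41 + 117·7 = 860, valid modulo lcm(117, 11) = 1287: x ≡ 860 (mod 1287).
Verify: 860 mod 13 = 2 ✓, 860 mod 9 = 5 ✓, 860 mod 11 = 2 ✓.

x ≡ 860 (mod 1287).


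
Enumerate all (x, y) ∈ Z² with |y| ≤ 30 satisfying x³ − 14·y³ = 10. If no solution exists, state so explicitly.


The equation is x³ - 14y³ = 10. For fixed y, x³ = 14·y³ + 10, so a solution requires the RHS to be a perfect cube.
Strategy: iterate y from -30 to 30, compute RHS = 14·y³ + 10, and check whether it is a (positive or negative) perfect cube.
Check small values of y:
  y = 0: RHS = 10 is not a perfect cube.
  y = 1: RHS = 24 is not a perfect cube.
  y = -1: RHS = -4 is not a perfect cube.
  y = 2: RHS = 122 is not a perfect cube.
  y = -2: RHS = -102 is not a perfect cube.
  y = 3: RHS = 388 is not a perfect cube.
  y = -3: RHS = -368 is not a perfect cube.
Continuing the search up to |y| = 30 finds no solutions either.
No (x, y) in the scanned range satisfies the equation.

No integer solutions with |y| ≤ 30.


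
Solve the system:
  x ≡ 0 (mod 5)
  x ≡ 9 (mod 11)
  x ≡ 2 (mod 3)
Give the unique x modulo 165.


Moduli 5, 11, 3 are pairwise coprime; by CRT there is a unique solution modulo M = 5 · 11 · 3 = 165.
Solve pairwise, accumulating the modulus:
  Start with x ≡ 0 (mod 5).
  Combine with x ≡ 9 (mod 11): since gcd(5, 11) = 1, we get a unique residue mod 55.
    Write x = 0 + 5·t and substitute into x ≡ 9 (mod 11): 5·t ≡ 9 − 0 = 9 (mod 11).
    The inverse of 5 mod 11 is 9 (since 5·9 = 45 = 4·11 + 1), so t ≡ 9·9 = 81 ≡ 4 (mod 11).
    Then x = 0 + 5·4 = 20, valid modulo lcm(5, 11) = 55: x ≡ 20 (mod 55).
  Combine with x ≡ 2 (mod 3): since gcd(55, 3) = 1, we get a unique residue mod 165.
    Write x = 20 + 55·t and substitute into x ≡ 2 (mod 3): 55·t ≡ 2 − 20 = -18 (mod 3).
    Reduce coefficients mod 3: 1·t ≡ 0 (mod 3).
    So t ≡ 0 (mod 3).
    Then x = 20 + 55·0 = 20, valid modulo lcm(55, 3) = 165: x ≡ 20 (mod 165).
Verify: 20 mod 5 = 0 ✓, 20 mod 11 = 9 ✓, 20 mod 3 = 2 ✓.

x ≡ 20 (mod 165).


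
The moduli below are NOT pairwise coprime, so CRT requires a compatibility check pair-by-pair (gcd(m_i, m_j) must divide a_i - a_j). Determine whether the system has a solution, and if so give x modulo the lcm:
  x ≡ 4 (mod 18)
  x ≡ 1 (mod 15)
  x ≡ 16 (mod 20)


Moduli 18, 15, 20 are not pairwise coprime, so CRT works modulo lcm(m_i) when all pairwise compatibility conditions hold.
Pairwise compatibility: gcd(m_i, m_j) must divide a_i - a_j for every pair.
Merge one congruence at a time:
  Start: x ≡ 4 (mod 18).
  Combine with x ≡ 1 (mod 15): gcd(18, 15) = 3; 1 - 4 = -3, which IS divisible by 3, so compatible.
    Write x = 4 + 18·t and substitute into x ≡ 1 (mod 15): 18·t ≡ 1 − 4 = -3 (mod 15).
    Divide the congruence (and modulus) by g = 3: 6·t ≡ -1 (mod 5).
    Reduce coefficients mod 5: 1·t ≡ 4 (mod 5).
    So t ≡ 4 (mod 5).
    Then x = 4 + 18·4 = 76, valid modulo lcm(18, 15) = 90: x ≡ 76 (mod 90).
  Combine with x ≡ 16 (mod 20): gcd(90, 20) = 10; 16 - 76 = -60, which IS divisible by 10, so compatible.
    Write x = 76 + 90·t and substitute into x ≡ 16 (mod 20): 90·t ≡ 16 − 76 = -60 (mod 20).
    Divide the congruence (and modulus) by g = 10: 9·t ≡ -6 (mod 2).
    Reduce coefficients mod 2: 1·t ≡ 0 (mod 2).
    So t ≡ 0 (mod 2).
    Then x = 76 + 90·0 = 76, valid modulo lcm(90, 20) = 180: x ≡ 76 (mod 180).
Verify: 76 mod 18 = 4, 76 mod 15 = 1, 76 mod 20 = 16.

x ≡ 76 (mod 180).


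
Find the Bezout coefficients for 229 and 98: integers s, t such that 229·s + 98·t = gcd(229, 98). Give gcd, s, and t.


Euclidean algorithm on (229, 98) — divide until remainder is 0:
  229 = 2 · 98 + 33
  98 = 2 · 33 + 32
  33 = 1 · 32 + 1
  32 = 32 · 1 + 0
gcd(229, 98) = 1.
Track Bezout coefficients alongside the remainders: start with r₀ = 229 = a·1 + b·0 (s = 1, t = 0) and r₁ = 98 = a·0 + b·1 (s = 0, t = 1); each new remainder r_{k+1} = r_{k-1} − q_k·r_k inherits s_{k+1} = s_{k-1} − q_k·s_k, t_{k+1} = t_{k-1} − q_k·t_k, so r_k = a·s_k + b·t_k at every step:
  q = 2: r = 33, s = 1 − 2·0 = 1, t = 0 − 2·1 = -2  (check: 229·1 + 98·(-2) = 33)
  q = 2: r = 32, s = 0 − 2·1 = -2, t = 1 − 2·(-2) = 5  (check: 229·(-2) + 98·5 = 32)
  q = 1: r = 1, s = 1 − 1·(-2) = 3, t = -2 − 1·5 = -7  (check: 229·3 + 98·(-7) = 1)
The row with r = 1 (the gcd) gives the Bezout coefficients s = 3, t = -7.
Result: 229 · (3) + 98 · (-7) = 1.

gcd(229, 98) = 1; s = 3, t = -7 (check: 229·3 + 98·(-7) = 1).


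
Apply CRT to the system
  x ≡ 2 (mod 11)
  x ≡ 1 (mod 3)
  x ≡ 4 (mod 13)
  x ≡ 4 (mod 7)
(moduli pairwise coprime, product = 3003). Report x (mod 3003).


Product of moduli M = 11 · 3 · 13 · 7 = 3003.
Merge one congruence at a time:
  Start: x ≡ 2 (mod 11).
  Combine with x ≡ 1 (mod 3); new modulus lcm = 33.
    Write x = 2 + 11·t and substitute into x ≡ 1 (mod 3): 11·t ≡ 1 − 2 = -1 (mod 3).
    Reduce coefficients mod 3: 2·t ≡ 2 (mod 3).
    The inverse of 2 mod 3 is 2 (since 2·2 = 4 = 1·3 + 1), so t ≡ 2·2 = 4 ≡ 1 (mod 3).
    Then x = 2 + 11·1 = 13, valid modulo lcm(11, 3) = 33: x ≡ 13 (mod 33).
  Combine with x ≡ 4 (mod 13); new modulus lcm = 429.
    Write x = 13 + 33·t and substitute into x ≡ 4 (mod 13): 33·t ≡ 4 − 13 = -9 (mod 13).
    Reduce coefficients mod 13: 7·t ≡ 4 (mod 13).
    The inverse of 7 mod 13 is 2 (since 7·2 = 14 = 1·13 + 1), so t ≡ 2·4 = 8 ≡ 8 (mod 13).
    Then x = 13 + 33·8 = 277, valid modulo lcm(33, 13) = 429: x ≡ 277 (mod 429).
  Combine with x ≡ 4 (mod 7); new modulus lcm = 3003.
    Write x = 277 + 429·t and substitute into x ≡ 4 (mod 7): 429·t ≡ 4 − 277 = -273 (mod 7).
    Reduce coefficients mod 7: 2·t ≡ 0 (mod 7).
    The inverse of 2 mod 7 is 4 (since 2·4 = 8 = 1·7 + 1), so t ≡ 4·0 = 0 ≡ 0 (mod 7).
    Then x = 277 + 429·0 = 277, valid modulo lcm(429, 7) = 3003: x ≡ 277 (mod 3003).
Verify against each original: 277 mod 11 = 2, 277 mod 3 = 1, 277 mod 13 = 4, 277 mod 7 = 4.

x ≡ 277 (mod 3003).


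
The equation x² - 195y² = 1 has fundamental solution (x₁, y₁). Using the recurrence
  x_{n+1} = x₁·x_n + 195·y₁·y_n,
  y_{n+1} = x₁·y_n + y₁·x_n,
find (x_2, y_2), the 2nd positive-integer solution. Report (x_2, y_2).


Step 1: Find the fundamental solution (x₁, y₁) of x² - 195y² = 1.
  Expand √195 as a continued fraction. a₀ = ⌊√195⌋ = 13; iterate m_{k+1} = d_k·a_k − m_k, d_{k+1} = (195 − m_{k+1}²)/d_k, a_{k+1} = ⌊(a₀ + m_{k+1})/d_{k+1}⌋ (starting m₀ = 0, d₀ = 1), with convergents p_k = a_k·p_{k-1} + p_{k-2}, q_k = a_k·q_{k-1} + q_{k-2} (p₋₁ = 1, q₋₁ = 0):
  k = 0: a₀ = 13; p₀/q₀ = 13/1; p₀² − 195·q₀² = 169 − 195 = -26.
  k = 1: m = 13, d = 26, a = ⌊(13 + 13)/26⌋ = 1; p/q = (1·13 + 1)/(1·1 + 0) = 14/1; p² − 195·q² = 196 − 195 = 1.
  The first convergent with p² − 195·q² = 1 gives the fundamental solution (x₁, y₁) = (14, 1).
Step 2: Apply the recurrence (x_{n+1}, y_{n+1}) = (x₁x_n + 195y₁y_n, x₁y_n + y₁x_n) repeatedly.
  From (x_1, y_1) = (14, 1): x_2 = 14·14 + 195·1·1 = 391; y_2 = 14·1 + 1·14 = 28.
Step 3: Verify x_2² - 195·y_2² = 152881 - 152880 = 1 (should be 1). ✓

(x_1, y_1) = (14, 1); (x_2, y_2) = (391, 28).


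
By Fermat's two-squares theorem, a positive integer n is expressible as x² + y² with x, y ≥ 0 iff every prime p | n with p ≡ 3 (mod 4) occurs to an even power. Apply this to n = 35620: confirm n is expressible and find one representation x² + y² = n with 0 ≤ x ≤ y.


Step 1: Factor n = 35620 = 2^2 · 5 · 13 · 137.
Step 2: Check the mod-4 condition on each prime factor: 2 = 2 (special); 5 ≡ 1 (mod 4), exponent 1; 13 ≡ 1 (mod 4), exponent 1; 137 ≡ 1 (mod 4), exponent 1.
All primes ≡ 3 (mod 4) appear to even exponent (or don't appear), so by the two-squares theorem n IS expressible as a sum of two squares.
Step 3: Build a representation. Group n = k² · m with k = 2 and m = 5 · 13 · 137 = 8905 (a product of primes ≡ 1 (mod 4)); a representation of m scales to one of n via (k·x)² + (k·y)² = k²(x² + y²). Each prime p ≡ 1 (mod 4) is itself a sum of two squares; find a² by testing p − a² for a perfect square:
  5: 5 − 1² = 4 = 2² ⇒ 5 = 1² + 2².
  13: 13 − 1² = 12, 13 − 2² = 9 = 3² ⇒ 13 = 2² + 3².
  137: 137 − 1² = 136, 137 − 2² = 133, 137 − 3² = 128, 137 − 4² = 121 = 11² ⇒ 137 = 4² + 11².
  Combine using the Brahmagupta–Fibonacci identity (a² + b²)(c² + d²) = (ac − bd)² + (ad + bc)² = (ac + bd)² + (ad − bc)²:
  5 · 13 = 65: from (1² + 2²)(2² + 3²), take (1·2 − 2·3, 1·3 + 2·2) = (2 − 6, 3 + 4) = (-4, 7); dropping signs (only squares matter) gives (4, 7); check 4² + 7² = 16 + 49 = 65 ✓.
  65 · 137 = 8905: from (4² + 7²)(4² + 11²), take (4·4 − 7·11, 4·11 + 7·4) = (16 − 77, 44 + 28) = (-61, 72); dropping signs (only squares matter) gives (61, 72); check 61² + 72² = 3721 + 5184 = 8905 ✓.
  Scale by k = 2: (2·61, 2·72) = (122, 144).
Step 4: Order so x ≤ y and verify: 122² + 144² = 14884 + 20736 = 35620 = n. ✓

n = 35620 = 122² + 144² (one valid representation with x ≤ y).


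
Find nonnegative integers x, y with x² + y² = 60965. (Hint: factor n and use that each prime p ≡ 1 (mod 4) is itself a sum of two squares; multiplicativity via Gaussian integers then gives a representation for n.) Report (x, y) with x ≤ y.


Step 1: Factor n = 60965 = 5 · 89 · 137.
Step 2: Check the mod-4 condition on each prime factor: 5 ≡ 1 (mod 4), exponent 1; 89 ≡ 1 (mod 4), exponent 1; 137 ≡ 1 (mod 4), exponent 1.
All primes ≡ 3 (mod 4) appear to even exponent (or don't appear), so by the two-squares theorem n IS expressible as a sum of two squares.
Step 3: Build a representation. Here n = 5 · 89 · 137 is a product of primes ≡ 1 (mod 4). Each prime p ≡ 1 (mod 4) is itself a sum of two squares; find a² by testing p − a² for a perfect square:
  5: 5 − 1² = 4 = 2² ⇒ 5 = 1² + 2².
  89: 89 − 1² = 88, 89 − 2² = 85, 89 − 3² = 80, 89 − 4² = 73, 89 − 5² = 64 = 8² ⇒ 89 = 5² + 8².
  137: 137 − 1² = 136, 137 − 2² = 133, 137 − 3² = 128, 137 − 4² = 121 = 11² ⇒ 137 = 4² + 11².
  Combine using the Brahmagupta–Fibonacci identity (a² + b²)(c² + d²) = (ac − bd)² + (ad + bc)² = (ac + bd)² + (ad − bc)²:
  5 · 89 = 445: from (1² + 2²)(5² + 8²), take (1·5 − 2·8, 1·8 + 2·5) = (5 − 16, 8 + 10) = (-11, 18); dropping signs (only squares matter) gives (11, 18); check 11² + 18² = 121 + 324 = 445 ✓.
  445 · 137 = 60965: from (11² + 18²)(4² + 11²), take (11·4 − 18·11, 11·11 + 18·4) = (44 − 198, 121 + 72) = (-154, 193); dropping signs (only squares matter) gives (154, 193); check 154² + 193² = 23716 + 37249 = 60965 ✓.
Step 4: Order so x ≤ y and verify: 154² + 193² = 23716 + 37249 = 60965 = n. ✓

n = 60965 = 154² + 193² (one valid representation with x ≤ y).


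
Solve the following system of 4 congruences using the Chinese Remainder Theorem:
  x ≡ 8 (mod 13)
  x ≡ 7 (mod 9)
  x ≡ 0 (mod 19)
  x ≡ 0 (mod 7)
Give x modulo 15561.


Product of moduli M = 13 · 9 · 19 · 7 = 15561.
Merge one congruence at a time:
  Start: x ≡ 8 (mod 13).
  Combine with x ≡ 7 (mod 9); new modulus lcm = 117.
    Write x = 8 + 13·t and substitute into x ≡ 7 (mod 9): 13·t ≡ 7 − 8 = -1 (mod 9).
    Reduce coefficients mod 9: 4·t ≡ 8 (mod 9).
    The inverse of 4 mod 9 is 7 (since 4·7 = 28 = 3·9 + 1), so t ≡ 7·8 = 56 ≡ 2 (mod 9).
    Then x = 8 + 13·2 = 34, valid modulo lcm(13, 9) = 117: x ≡ 34 (mod 117).
  Combine with x ≡ 0 (mod 19); new modulus lcm = 2223.
    Write x = 34 + 117·t and substitute into x ≡ 0 (mod 19): 117·t ≡ 0 − 34 = -34 (mod 19).
    Reduce coefficients mod 19: 3·t ≡ 4 (mod 19).
    The inverse of 3 mod 19 is 13 (since 3·13 = 39 = 2·19 + 1), so t ≡ 13·4 = 52 ≡ 14 (mod 19).
    Then x = 34 + 117·14 = 1672, valid modulo lcm(117, 19) = 2223: x ≡ 1672 (mod 2223).
  Combine with x ≡ 0 (mod 7); new modulus lcm = 15561.
    Write x = 1672 + 2223·t and substitute into x ≡ 0 (mod 7): 2223·t ≡ 0 − 1672 = -1672 (mod 7).
    Reduce coefficients mod 7: 4·t ≡ 1 (mod 7).
    The inverse of 4 mod 7 is 2 (since 4·2 = 8 = 1·7 + 1), so t ≡ 2·1 = 2 ≡ 2 (mod 7).
    Then x = 1672 + 2223·2 = 6118, valid modulo lcm(2223, 7) = 15561: x ≡ 6118 (mod 15561).
Verify against each original: 6118 mod 13 = 8, 6118 mod 9 = 7, 6118 mod 19 = 0, 6118 mod 7 = 0.

x ≡ 6118 (mod 15561).


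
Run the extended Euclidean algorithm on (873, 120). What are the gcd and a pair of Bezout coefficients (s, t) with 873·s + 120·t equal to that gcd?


Euclidean algorithm on (873, 120) — divide until remainder is 0:
  873 = 7 · 120 + 33
  120 = 3 · 33 + 21
  33 = 1 · 21 + 12
  21 = 1 · 12 + 9
  12 = 1 · 9 + 3
  9 = 3 · 3 + 0
gcd(873, 120) = 3.
Track Bezout coefficients alongside the remainders: start with r₀ = 873 = a·1 + b·0 (s = 1, t = 0) and r₁ = 120 = a·0 + b·1 (s = 0, t = 1); each new remainder r_{k+1} = r_{k-1} − q_k·r_k inherits s_{k+1} = s_{k-1} − q_k·s_k, t_{k+1} = t_{k-1} − q_k·t_k, so r_k = a·s_k + b·t_k at every step:
  q = 7: r = 33, s = 1 − 7·0 = 1, t = 0 − 7·1 = -7  (check: 873·1 + 120·(-7) = 33)
  q = 3: r = 21, s = 0 − 3·1 = -3, t = 1 − 3·(-7) = 22  (check: 873·(-3) + 120·22 = 21)
  q = 1: r = 12, s = 1 − 1·(-3) = 4, t = -7 − 1·22 = -29  (check: 873·4 + 120·(-29) = 12)
  q = 1: r = 9, s = -3 − 1·4 = -7, t = 22 − 1·(-29) = 51  (check: 873·(-7) + 120·51 = 9)
  q = 1: r = 3, s = 4 − 1·(-7) = 11, t = -29 − 1·51 = -80  (check: 873·11 + 120·(-80) = 3)
The row with r = 3 (the gcd) gives the Bezout coefficients s = 11, t = -80.
Result: 873 · (11) + 120 · (-80) = 3.

gcd(873, 120) = 3; s = 11, t = -80 (check: 873·11 + 120·(-80) = 3).


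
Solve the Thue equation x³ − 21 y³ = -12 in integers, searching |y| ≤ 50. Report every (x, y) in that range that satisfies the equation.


The equation is x³ - 21y³ = -12. For fixed y, x³ = 21·y³ − 12, so a solution requires the RHS to be a perfect cube.
Strategy: iterate y from -50 to 50, compute RHS = 21·y³ − 12, and check whether it is a (positive or negative) perfect cube.
Check small values of y:
  y = 0: RHS = -12 is not a perfect cube.
  y = 1: RHS = 9 is not a perfect cube.
  y = -1: RHS = -33 is not a perfect cube.
  y = 2: RHS = 156 is not a perfect cube.
  y = -2: RHS = -180 is not a perfect cube.
  y = 3: RHS = 555 is not a perfect cube.
  y = -3: RHS = -579 is not a perfect cube.
Continuing the search up to |y| = 50 finds no solutions either.
No (x, y) in the scanned range satisfies the equation.

No integer solutions with |y| ≤ 50.


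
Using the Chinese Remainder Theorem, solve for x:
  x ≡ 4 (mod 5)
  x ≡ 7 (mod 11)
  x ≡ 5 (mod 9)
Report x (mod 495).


Moduli 5, 11, 9 are pairwise coprime; by CRT there is a unique solution modulo M = 5 · 11 · 9 = 495.
Solve pairwise, accumulating the modulus:
  Start with x ≡ 4 (mod 5).
  Combine with x ≡ 7 (mod 11): since gcd(5, 11) = 1, we get a unique residue mod 55.
    Write x = 4 + 5·t and substitute into x ≡ 7 (mod 11): 5·t ≡ 7 − 4 = 3 (mod 11).
    The inverse of 5 mod 11 is 9 (since 5·9 = 45 = 4·11 + 1), so t ≡ 9·3 = 27 ≡ 5 (mod 11).
    Then x = 4 + 5·5 = 29, valid modulo lcm(5, 11) = 55: x ≡ 29 (mod 55).
  Combine with x ≡ 5 (mod 9): since gcd(55, 9) = 1, we get a unique residue mod 495.
    Write x = 29 + 55·t and substitute into x ≡ 5 (mod 9): 55·t ≡ 5 − 29 = -24 (mod 9).
    Reduce coefficients mod 9: 1·t ≡ 3 (mod 9).
    So t ≡ 3 (mod 9).
    Then x = 29 + 55·3 = 194, valid modulo lcm(55, 9) = 495: x ≡ 194 (mod 495).
Verify: 194 mod 5 = 4 ✓, 194 mod 11 = 7 ✓, 194 mod 9 = 5 ✓.

x ≡ 194 (mod 495).


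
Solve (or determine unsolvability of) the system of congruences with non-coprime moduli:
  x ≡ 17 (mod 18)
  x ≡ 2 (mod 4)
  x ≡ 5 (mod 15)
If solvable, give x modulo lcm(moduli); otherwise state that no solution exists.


Moduli 18, 4, 15 are not pairwise coprime, so CRT works modulo lcm(m_i) when all pairwise compatibility conditions hold.
Pairwise compatibility: gcd(m_i, m_j) must divide a_i - a_j for every pair.
Merge one congruence at a time:
  Start: x ≡ 17 (mod 18).
  Combine with x ≡ 2 (mod 4): gcd(18, 4) = 2, and 2 - 17 = -15 is NOT divisible by 2.
    ⇒ system is inconsistent (no integer solution).

No solution (the system is inconsistent).


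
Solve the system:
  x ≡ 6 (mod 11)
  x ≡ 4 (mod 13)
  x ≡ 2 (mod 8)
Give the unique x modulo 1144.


Moduli 11, 13, 8 are pairwise coprime; by CRT there is a unique solution modulo M = 11 · 13 · 8 = 1144.
Solve pairwise, accumulating the modulus:
  Start with x ≡ 6 (mod 11).
  Combine with x ≡ 4 (mod 13): since gcd(11, 13) = 1, we get a unique residue mod 143.
    Write x = 6 + 11·t and substitute into x ≡ 4 (mod 13): 11·t ≡ 4 − 6 = -2 (mod 13).
    Reduce coefficients mod 13: 11·t ≡ 11 (mod 13).
    The inverse of 11 mod 13 is 6 (since 11·6 = 66 = 5·13 + 1), so t ≡ 6·11 = 66 ≡ 1 (mod 13).
    Then x = 6 + 11·1 = 17, valid modulo lcm(11, 13) = 143: x ≡ 17 (mod 143).
  Combine with x ≡ 2 (mod 8): since gcd(143, 8) = 1, we get a unique residue mod 1144.
    Write x = 17 + 143·t and substitute into x ≡ 2 (mod 8): 143·t ≡ 2 − 17 = -15 (mod 8).
    Reduce coefficients mod 8: 7·t ≡ 1 (mod 8).
    The inverse of 7 mod 8 is 7 (since 7·7 = 49 = 6·8 + 1), so t ≡ 7·1 = 7 ≡ 7 (mod 8).
    Then x = 17 + 143·7 = 1018, valid modulo lcm(143, 8) = 1144: x ≡ 1018 (mod 1144).
Verify: 1018 mod 11 = 6 ✓, 1018 mod 13 = 4 ✓, 1018 mod 8 = 2 ✓.

x ≡ 1018 (mod 1144).


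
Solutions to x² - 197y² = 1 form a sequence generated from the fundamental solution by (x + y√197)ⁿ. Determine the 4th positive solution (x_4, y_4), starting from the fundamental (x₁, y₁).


Step 1: Find the fundamental solution (x₁, y₁) of x² - 197y² = 1.
  Expand √197 as a continued fraction. a₀ = ⌊√197⌋ = 14; iterate m_{k+1} = d_k·a_k − m_k, d_{k+1} = (197 − m_{k+1}²)/d_k, a_{k+1} = ⌊(a₀ + m_{k+1})/d_{k+1}⌋ (starting m₀ = 0, d₀ = 1), with convergents p_k = a_k·p_{k-1} + p_{k-2}, q_k = a_k·q_{k-1} + q_{k-2} (p₋₁ = 1, q₋₁ = 0):
  k = 0: a₀ = 14; p₀/q₀ = 14/1; p₀² − 197·q₀² = 196 − 197 = -1.
  k = 1: m = 14, d = 1, a = ⌊(14 + 14)/1⌋ = 28; p/q = (28·14 + 1)/(28·1 + 0) = 393/28; p² − 197·q² = 154449 − 154448 = 1.
  The first convergent with p² − 197·q² = 1 gives the fundamental solution (x₁, y₁) = (393, 28).
Step 2: Apply the recurrence (x_{n+1}, y_{n+1}) = (x₁x_n + 197y₁y_n, x₁y_n + y₁x_n) repeatedly.
  From (x_1, y_1) = (393, 28): x_2 = 393·393 + 197·28·28 = 308897; y_2 = 393·28 + 28·393 = 22008.
  From (x_2, y_2) = (308897, 22008): x_3 = 393·308897 + 197·28·22008 = 242792649; y_3 = 393·22008 + 28·308897 = 17298260.
  From (x_3, y_3) = (242792649, 17298260): x_4 = 393·242792649 + 197·28·17298260 = 190834713217; y_4 = 393·17298260 + 28·242792649 = 13596410352.
Step 3: Verify x_4² - 197·y_4² = 36417887768614634489089 - 36417887768614634489088 = 1 (should be 1). ✓

(x_1, y_1) = (393, 28); (x_4, y_4) = (190834713217, 13596410352).


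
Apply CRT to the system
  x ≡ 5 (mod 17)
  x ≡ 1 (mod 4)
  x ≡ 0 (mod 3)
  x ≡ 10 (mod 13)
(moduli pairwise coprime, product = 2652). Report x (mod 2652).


Product of moduli M = 17 · 4 · 3 · 13 = 2652.
Merge one congruence at a time:
  Start: x ≡ 5 (mod 17).
  Combine with x ≡ 1 (mod 4); new modulus lcm = 68.
    Write x = 5 + 17·t and substitute into x ≡ 1 (mod 4): 17·t ≡ 1 − 5 = -4 (mod 4).
    Reduce coefficients mod 4: 1·t ≡ 0 (mod 4).
    So t ≡ 0 (mod 4).
    Then x = 5 + 17·0 = 5, valid modulo lcm(17, 4) = 68: x ≡ 5 (mod 68).
  Combine with x ≡ 0 (mod 3); new modulus lcm = 204.
    Write x = 5 + 68·t and substitute into x ≡ 0 (mod 3): 68·t ≡ 0 − 5 = -5 (mod 3).
    Reduce coefficients mod 3: 2·t ≡ 1 (mod 3).
    The inverse of 2 mod 3 is 2 (since 2·2 = 4 = 1·3 + 1), so t ≡ 2·1 = 2 ≡ 2 (mod 3).
    Then x = 5 + 68·2 = 141, valid modulo lcm(68, 3) = 204: x ≡ 141 (mod 204).
  Combine with x ≡ 10 (mod 13); new modulus lcm = 2652.
    Write x = 141 + 204·t and substitute into x ≡ 10 (mod 13): 204·t ≡ 10 − 141 = -131 (mod 13).
    Reduce coefficients mod 13: 9·t ≡ 12 (mod 13).
    The inverse of 9 mod 13 is 3 (since 9·3 = 27 = 2·13 + 1), so t ≡ 3·12 = 36 ≡ 10 (mod 13).
    Then x = 141 + 204·10 = 2181, valid modulo lcm(204, 13) = 2652: x ≡ 2181 (mod 2652).
Verify against each original: 2181 mod 17 = 5, 2181 mod 4 = 1, 2181 mod 3 = 0, 2181 mod 13 = 10.

x ≡ 2181 (mod 2652).


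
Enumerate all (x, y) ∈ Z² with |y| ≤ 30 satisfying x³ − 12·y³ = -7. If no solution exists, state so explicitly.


The equation is x³ - 12y³ = -7. For fixed y, x³ = 12·y³ − 7, so a solution requires the RHS to be a perfect cube.
Strategy: iterate y from -30 to 30, compute RHS = 12·y³ − 7, and check whether it is a (positive or negative) perfect cube.
Check small values of y:
  y = 0: RHS = -7 is not a perfect cube.
  y = 1: RHS = 5 is not a perfect cube.
  y = -1: RHS = -19 is not a perfect cube.
  y = 2: RHS = 89 is not a perfect cube.
  y = -2: RHS = -103 is not a perfect cube.
  y = 3: RHS = 317 is not a perfect cube.
  y = -3: RHS = -331 is not a perfect cube.
Continuing the search up to |y| = 30 finds no solutions either.
No (x, y) in the scanned range satisfies the equation.

No integer solutions with |y| ≤ 30.
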